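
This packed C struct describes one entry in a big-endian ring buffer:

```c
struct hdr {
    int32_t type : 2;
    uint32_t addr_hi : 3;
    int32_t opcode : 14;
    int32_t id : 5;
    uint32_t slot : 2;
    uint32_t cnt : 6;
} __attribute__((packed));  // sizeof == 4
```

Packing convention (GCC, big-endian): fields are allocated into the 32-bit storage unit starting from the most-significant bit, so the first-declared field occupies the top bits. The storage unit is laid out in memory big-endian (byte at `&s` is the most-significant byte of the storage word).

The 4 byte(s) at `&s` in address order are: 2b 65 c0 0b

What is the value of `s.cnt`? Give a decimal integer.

11

[0]=0x2b [1]=0x65 [2]=0xc0 [3]=0x0b (big-endian) → word 0x2b65c00b
type:2 @ bit 30 → (0x2b65c00b>>30)&0x3 = 0x0
addr_hi:3 @ bit 27 → (0x2b65c00b>>27)&0x7 = 0x5
opcode:14 @ bit 13 → (0x2b65c00b>>13)&0x3fff = 0x1b2e
id:5 @ bit 8 → (0x2b65c00b>>8)&0x1f = 0x0
slot:2 @ bit 6 → (0x2b65c00b>>6)&0x3 = 0x0
cnt:6 @ bit 0 → (0x2b65c00b>>0)&0x3f = 0xb  ←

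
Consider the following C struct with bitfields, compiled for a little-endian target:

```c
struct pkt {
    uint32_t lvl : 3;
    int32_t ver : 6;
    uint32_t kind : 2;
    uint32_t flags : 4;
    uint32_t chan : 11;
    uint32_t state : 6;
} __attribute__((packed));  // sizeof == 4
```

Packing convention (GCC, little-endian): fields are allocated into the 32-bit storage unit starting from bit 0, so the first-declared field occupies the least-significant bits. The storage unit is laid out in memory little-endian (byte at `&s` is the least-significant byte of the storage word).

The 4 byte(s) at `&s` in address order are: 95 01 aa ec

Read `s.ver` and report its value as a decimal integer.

[0]=0x95 [1]=0x01 [2]=0xaa [3]=0xec (little-endian) → word 0xecaa0195
lvl [0+:3] = (word>>0) & 0x7 = 5
ver [3+:6] = (word>>3) & 0x3f = 50  ←
kind [9+:2] = (word>>9) & 0x3 = 0
flags [11+:4] = (word>>11) & 0xf = 0
chan [15+:11] = (word>>15) & 0x7ff = 340
state [26+:6] = (word>>26) & 0x3f = 59
ver signed 6b, MSB=1: 50 - 64 = -14

-14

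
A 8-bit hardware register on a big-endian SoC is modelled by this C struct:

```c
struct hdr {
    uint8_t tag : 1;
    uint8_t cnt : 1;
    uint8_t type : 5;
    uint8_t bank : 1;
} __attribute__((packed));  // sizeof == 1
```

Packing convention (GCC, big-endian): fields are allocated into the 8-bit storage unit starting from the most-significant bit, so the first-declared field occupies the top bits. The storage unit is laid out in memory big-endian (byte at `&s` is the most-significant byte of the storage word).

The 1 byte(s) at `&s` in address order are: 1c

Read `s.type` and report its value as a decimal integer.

14

[0]=0x1c (big-endian) → word 0x1c
tag:1 @ bit 7 → (0x1c>>7)&0x1 = 0x0
cnt:1 @ bit 6 → (0x1c>>6)&0x1 = 0x0
type:5 @ bit 1 → (0x1c>>1)&0x1f = 0xe  ←
bank:1 @ bit 0 → (0x1c>>0)&0x1 = 0x0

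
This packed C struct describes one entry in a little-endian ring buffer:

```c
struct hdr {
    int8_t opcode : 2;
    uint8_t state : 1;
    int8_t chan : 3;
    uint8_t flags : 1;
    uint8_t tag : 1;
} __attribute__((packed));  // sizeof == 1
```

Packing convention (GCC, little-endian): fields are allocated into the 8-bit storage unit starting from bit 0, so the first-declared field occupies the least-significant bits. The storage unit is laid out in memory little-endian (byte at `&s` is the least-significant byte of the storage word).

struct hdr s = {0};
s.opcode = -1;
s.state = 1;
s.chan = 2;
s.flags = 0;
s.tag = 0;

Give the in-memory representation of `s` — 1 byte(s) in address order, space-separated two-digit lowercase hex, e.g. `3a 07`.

17

opcode (2b) val=-1 bits=0x3 at bit 0: 0x03
state (1b) val=1 bits=0x1 at bit 2: 0x07
chan (3b) val=2 bits=0x2 at bit 3: 0x17
flags (1b) val=0 bits=0x0 at bit 6: 0x17
tag (1b) val=0 bits=0x0 at bit 7: 0x17
word = 0x17 → little-endian bytes:
  [0]=0x17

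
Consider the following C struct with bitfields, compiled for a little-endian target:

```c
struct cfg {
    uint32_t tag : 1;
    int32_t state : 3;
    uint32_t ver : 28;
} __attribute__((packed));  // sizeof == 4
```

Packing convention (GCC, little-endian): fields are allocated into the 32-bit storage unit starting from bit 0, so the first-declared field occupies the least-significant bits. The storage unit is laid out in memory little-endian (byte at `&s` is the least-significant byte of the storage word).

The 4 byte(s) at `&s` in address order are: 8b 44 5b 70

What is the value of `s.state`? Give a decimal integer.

[0]=0x8b [1]=0x44 [2]=0x5b [3]=0x70 (little-endian) → word 0x705b448b
tag [0+:1] = (word>>0) & 0x1 = 1
state [1+:3] = (word>>1) & 0x7 = 5  ←
ver [4+:28] = (word>>4) & 0xfffffff = 117814344
state signed 3b, MSB=1: 5 - 8 = -3

-3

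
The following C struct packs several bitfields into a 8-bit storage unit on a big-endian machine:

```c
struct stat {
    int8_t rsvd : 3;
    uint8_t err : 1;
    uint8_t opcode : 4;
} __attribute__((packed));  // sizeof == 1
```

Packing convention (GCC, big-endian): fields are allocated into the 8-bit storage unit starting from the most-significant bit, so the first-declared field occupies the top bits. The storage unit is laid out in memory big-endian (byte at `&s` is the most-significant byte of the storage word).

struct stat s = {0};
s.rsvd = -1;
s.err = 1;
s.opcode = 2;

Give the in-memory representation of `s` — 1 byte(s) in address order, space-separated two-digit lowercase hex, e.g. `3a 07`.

rsvd (3b) val=-1 bits=0x7 at bit 5: 0xe0
err (1b) val=1 bits=0x1 at bit 4: 0xf0
opcode (4b) val=2 bits=0x2 at bit 0: 0xf2
word = 0xf2 → big-endian bytes:
  [0]=0xf2

f2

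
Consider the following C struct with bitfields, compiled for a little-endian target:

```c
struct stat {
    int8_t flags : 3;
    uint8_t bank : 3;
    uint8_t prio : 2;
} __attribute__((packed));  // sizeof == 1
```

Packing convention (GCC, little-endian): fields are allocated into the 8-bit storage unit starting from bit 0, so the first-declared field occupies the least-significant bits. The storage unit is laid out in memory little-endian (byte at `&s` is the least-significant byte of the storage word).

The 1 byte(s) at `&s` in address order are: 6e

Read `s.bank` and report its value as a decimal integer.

[0]=0x6e (little-endian) → word 0x6e
flags:3 @ bit 0 → (0x6e>>0)&0x7 = 0x6
bank:3 @ bit 3 → (0x6e>>3)&0x7 = 0x5  ←
prio:2 @ bit 6 → (0x6e>>6)&0x3 = 0x1

5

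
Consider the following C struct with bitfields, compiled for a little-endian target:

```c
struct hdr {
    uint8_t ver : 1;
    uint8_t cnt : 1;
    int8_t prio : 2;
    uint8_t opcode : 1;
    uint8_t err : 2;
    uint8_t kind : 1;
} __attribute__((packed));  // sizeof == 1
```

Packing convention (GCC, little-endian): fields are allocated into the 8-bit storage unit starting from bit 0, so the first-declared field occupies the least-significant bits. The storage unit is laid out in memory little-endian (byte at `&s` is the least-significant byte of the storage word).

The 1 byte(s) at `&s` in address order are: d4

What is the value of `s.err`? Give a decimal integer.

2

[0]=0xd4 (little-endian) → word 0xd4
ver:1 @ bit 0 → (0xd4>>0)&0x1 = 0x0
cnt:1 @ bit 1 → (0xd4>>1)&0x1 = 0x0
prio:2 @ bit 2 → (0xd4>>2)&0x3 = 0x1
opcode:1 @ bit 4 → (0xd4>>4)&0x1 = 0x1
err:2 @ bit 5 → (0xd4>>5)&0x3 = 0x2  ←
kind:1 @ bit 7 → (0xd4>>7)&0x1 = 0x1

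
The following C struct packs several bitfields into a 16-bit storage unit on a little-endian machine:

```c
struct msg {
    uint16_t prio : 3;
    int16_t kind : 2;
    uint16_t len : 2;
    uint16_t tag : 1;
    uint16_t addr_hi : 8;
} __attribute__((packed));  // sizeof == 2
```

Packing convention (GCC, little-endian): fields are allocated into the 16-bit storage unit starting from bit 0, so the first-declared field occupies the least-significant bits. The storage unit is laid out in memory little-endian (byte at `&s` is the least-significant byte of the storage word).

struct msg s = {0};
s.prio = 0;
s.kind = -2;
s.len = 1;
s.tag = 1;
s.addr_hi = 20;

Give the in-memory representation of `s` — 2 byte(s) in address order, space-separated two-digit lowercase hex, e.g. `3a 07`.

b0 14

prio:3 = 0 → 0x0 << 0 → word 0x0000
kind:2 = -2 → 0x2 << 3 → word 0x0010
len:2 = 1 → 0x1 << 5 → word 0x0030
tag:1 = 1 → 0x1 << 7 → word 0x00b0
addr_hi:8 = 20 → 0x14 << 8 → word 0x14b0
word = 0x14b0 → little-endian bytes:
  [0]=0xb0  [1]=0x14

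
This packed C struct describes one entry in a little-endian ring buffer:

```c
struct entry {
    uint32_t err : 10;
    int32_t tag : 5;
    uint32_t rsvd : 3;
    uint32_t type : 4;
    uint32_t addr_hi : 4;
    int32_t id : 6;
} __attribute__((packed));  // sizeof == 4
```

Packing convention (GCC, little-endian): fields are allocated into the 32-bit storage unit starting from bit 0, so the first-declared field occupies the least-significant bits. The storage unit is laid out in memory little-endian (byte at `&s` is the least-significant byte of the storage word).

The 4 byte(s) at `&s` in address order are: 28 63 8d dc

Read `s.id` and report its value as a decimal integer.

-9

[0]=0x28 [1]=0x63 [2]=0x8d [3]=0xdc (little-endian) → word 0xdc8d6328
err [0+:10] = (word>>0) & 0x3ff = 808
tag [10+:5] = (word>>10) & 0x1f = 24
rsvd [15+:3] = (word>>15) & 0x7 = 2
type [18+:4] = (word>>18) & 0xf = 3
addr_hi [22+:4] = (word>>22) & 0xf = 2
id [26+:6] = (word>>26) & 0x3f = 55  ←
id signed 6b, MSB=1: 55 - 64 = -9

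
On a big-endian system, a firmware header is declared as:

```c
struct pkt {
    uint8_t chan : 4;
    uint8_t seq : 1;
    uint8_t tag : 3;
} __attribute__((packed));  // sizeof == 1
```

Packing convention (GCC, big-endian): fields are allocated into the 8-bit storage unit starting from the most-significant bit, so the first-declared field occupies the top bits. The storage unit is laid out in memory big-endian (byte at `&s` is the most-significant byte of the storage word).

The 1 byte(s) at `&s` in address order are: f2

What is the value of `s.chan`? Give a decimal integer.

[0]=0xf2 (big-endian) → word 0xf2
chan:4 @ bit 4 → (0xf2>>4)&0xf = 0xf  ←
seq:1 @ bit 3 → (0xf2>>3)&0x1 = 0x0
tag:3 @ bit 0 → (0xf2>>0)&0x7 = 0x2

15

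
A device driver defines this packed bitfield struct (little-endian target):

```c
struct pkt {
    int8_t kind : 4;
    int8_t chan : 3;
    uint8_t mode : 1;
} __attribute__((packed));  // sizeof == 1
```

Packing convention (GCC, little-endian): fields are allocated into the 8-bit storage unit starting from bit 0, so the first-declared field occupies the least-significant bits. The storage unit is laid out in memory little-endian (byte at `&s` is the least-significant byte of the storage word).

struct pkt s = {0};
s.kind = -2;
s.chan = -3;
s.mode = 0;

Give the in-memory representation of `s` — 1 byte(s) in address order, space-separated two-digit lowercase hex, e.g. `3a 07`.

kind:4 = -2 → 0xe << 0 → word 0x0e
chan:3 = -3 → 0x5 << 4 → word 0x5e
mode:1 = 0 → 0x0 << 7 → word 0x5e
word = 0x5e → little-endian bytes:
  [0]=0x5e

5e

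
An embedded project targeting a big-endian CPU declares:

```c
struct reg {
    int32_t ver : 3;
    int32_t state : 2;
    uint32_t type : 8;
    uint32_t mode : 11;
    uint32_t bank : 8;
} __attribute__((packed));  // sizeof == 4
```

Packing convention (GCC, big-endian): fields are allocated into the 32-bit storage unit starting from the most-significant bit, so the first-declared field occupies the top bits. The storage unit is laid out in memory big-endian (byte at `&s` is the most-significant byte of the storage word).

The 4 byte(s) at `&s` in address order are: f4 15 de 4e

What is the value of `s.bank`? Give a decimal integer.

78

[0]=0xf4 [1]=0x15 [2]=0xde [3]=0x4e (big-endian) → word 0xf415de4e
ver:3 @ bit 29 → (0xf415de4e>>29)&0x7 = 0x7
state:2 @ bit 27 → (0xf415de4e>>27)&0x3 = 0x2
type:8 @ bit 19 → (0xf415de4e>>19)&0xff = 0x82
mode:11 @ bit 8 → (0xf415de4e>>8)&0x7ff = 0x5de
bank:8 @ bit 0 → (0xf415de4e>>0)&0xff = 0x4e  ←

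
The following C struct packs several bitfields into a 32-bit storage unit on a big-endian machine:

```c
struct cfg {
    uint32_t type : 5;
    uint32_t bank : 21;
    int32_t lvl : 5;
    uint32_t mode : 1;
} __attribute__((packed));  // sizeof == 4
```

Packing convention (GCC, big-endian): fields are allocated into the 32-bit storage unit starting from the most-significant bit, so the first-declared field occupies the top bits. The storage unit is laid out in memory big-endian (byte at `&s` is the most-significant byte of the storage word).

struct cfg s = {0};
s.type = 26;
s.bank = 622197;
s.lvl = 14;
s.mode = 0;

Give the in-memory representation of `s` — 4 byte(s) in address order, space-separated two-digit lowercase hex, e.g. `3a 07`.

d2 5f 9d 5c

type:5 = 26 → 0x1a << 27 → word 0xd0000000
bank:21 = 622197 → 0x97e75 << 6 → word 0xd25f9d40
lvl:5 = 14 → 0xe << 1 → word 0xd25f9d5c
mode:1 = 0 → 0x0 << 0 → word 0xd25f9d5c
word = 0xd25f9d5c → big-endian bytes:
  [0]=0xd2  [1]=0x5f  [2]=0x9d  [3]=0x5c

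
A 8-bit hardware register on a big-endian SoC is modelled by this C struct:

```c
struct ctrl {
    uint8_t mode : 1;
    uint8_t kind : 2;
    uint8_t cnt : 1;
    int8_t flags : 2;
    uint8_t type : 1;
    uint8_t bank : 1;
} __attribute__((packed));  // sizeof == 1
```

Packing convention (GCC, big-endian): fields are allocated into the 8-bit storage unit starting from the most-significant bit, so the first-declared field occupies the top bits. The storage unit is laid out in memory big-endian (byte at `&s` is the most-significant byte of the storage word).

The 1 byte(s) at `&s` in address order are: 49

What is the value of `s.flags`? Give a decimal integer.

-2

[0]=0x49 (big-endian) → word 0x49
mode [7+:1] = (word>>7) & 0x1 = 0
kind [5+:2] = (word>>5) & 0x3 = 2
cnt [4+:1] = (word>>4) & 0x1 = 0
flags [2+:2] = (word>>2) & 0x3 = 2  ←
type [1+:1] = (word>>1) & 0x1 = 0
bank [0+:1] = (word>>0) & 0x1 = 1
flags signed 2b, MSB=1: 2 - 4 = -2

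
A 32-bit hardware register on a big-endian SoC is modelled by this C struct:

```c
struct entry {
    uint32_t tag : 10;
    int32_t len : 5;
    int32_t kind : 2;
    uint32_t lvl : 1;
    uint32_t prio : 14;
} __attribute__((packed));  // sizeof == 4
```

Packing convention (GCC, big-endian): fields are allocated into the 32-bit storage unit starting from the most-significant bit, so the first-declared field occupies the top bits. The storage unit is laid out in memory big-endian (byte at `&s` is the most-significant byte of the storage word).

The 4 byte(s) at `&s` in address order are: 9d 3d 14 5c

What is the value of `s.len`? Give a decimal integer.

[0]=0x9d [1]=0x3d [2]=0x14 [3]=0x5c (big-endian) → word 0x9d3d145c
tag [22+:10] = (word>>22) & 0x3ff = 628
len [17+:5] = (word>>17) & 0x1f = 30  ←
kind [15+:2] = (word>>15) & 0x3 = 2
lvl [14+:1] = (word>>14) & 0x1 = 0
prio [0+:14] = (word>>0) & 0x3fff = 5212
len signed 5b, MSB=1: 30 - 32 = -2

-2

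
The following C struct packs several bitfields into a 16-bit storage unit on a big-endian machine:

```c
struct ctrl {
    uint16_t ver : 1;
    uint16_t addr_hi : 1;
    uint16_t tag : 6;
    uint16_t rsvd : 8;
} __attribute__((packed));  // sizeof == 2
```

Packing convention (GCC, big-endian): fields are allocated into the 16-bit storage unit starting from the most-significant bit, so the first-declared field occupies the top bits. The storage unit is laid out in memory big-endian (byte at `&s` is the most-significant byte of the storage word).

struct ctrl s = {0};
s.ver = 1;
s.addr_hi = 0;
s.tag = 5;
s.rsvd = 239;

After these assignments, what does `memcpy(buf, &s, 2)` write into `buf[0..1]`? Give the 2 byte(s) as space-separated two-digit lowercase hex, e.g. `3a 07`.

85 ef

[15+:1] ver=1 & 0x1 = 0x1; word=0x8000
[14+:1] addr_hi=0 & 0x1 = 0x0; word=0x8000
[8+:6] tag=5 & 0x3f = 0x5; word=0x8500
[0+:8] rsvd=239 & 0xff = 0xef; word=0x85ef
word = 0x85ef → big-endian bytes:
  [0]=0x85  [1]=0xef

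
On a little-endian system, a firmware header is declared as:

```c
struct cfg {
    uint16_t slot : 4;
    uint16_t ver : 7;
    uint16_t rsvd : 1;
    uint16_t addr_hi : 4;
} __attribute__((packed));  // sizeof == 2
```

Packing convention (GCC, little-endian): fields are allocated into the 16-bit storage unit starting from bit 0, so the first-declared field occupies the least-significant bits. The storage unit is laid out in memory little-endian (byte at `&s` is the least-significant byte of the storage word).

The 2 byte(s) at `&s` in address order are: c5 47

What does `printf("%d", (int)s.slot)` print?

[0]=0xc5 [1]=0x47 (little-endian) → word 0x47c5
slot [0+:4] = (word>>0) & 0xf = 5  ←
ver [4+:7] = (word>>4) & 0x7f = 124
rsvd [11+:1] = (word>>11) & 0x1 = 0
addr_hi [12+:4] = (word>>12) & 0xf = 4

5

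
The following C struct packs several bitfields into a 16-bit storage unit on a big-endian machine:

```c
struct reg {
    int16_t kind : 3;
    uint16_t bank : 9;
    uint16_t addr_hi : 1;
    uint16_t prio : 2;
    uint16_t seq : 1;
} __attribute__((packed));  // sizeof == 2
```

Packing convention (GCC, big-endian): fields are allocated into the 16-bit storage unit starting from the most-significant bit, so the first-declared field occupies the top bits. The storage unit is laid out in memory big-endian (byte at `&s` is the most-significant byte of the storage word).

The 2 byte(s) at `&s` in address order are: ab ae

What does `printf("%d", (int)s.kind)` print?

[0]=0xab [1]=0xae (big-endian) → word 0xabae
kind:3 @ bit 13 → (0xabae>>13)&0x7 = 0x5  ←
bank:9 @ bit 4 → (0xabae>>4)&0x1ff = 0xba
addr_hi:1 @ bit 3 → (0xabae>>3)&0x1 = 0x1
prio:2 @ bit 1 → (0xabae>>1)&0x3 = 0x3
seq:1 @ bit 0 → (0xabae>>0)&0x1 = 0x0
kind signed 3b, MSB=1: 5 - 8 = -3

-3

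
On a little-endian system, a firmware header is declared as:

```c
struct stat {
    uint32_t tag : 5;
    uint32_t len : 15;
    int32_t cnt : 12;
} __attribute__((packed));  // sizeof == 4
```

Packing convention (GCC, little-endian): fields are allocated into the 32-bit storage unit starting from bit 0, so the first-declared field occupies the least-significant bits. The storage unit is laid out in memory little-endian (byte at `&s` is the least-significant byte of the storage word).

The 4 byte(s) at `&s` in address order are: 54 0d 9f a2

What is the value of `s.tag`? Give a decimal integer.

20

[0]=0x54 [1]=0x0d [2]=0x9f [3]=0xa2 (little-endian) → word 0xa29f0d54
tag [0+:5] = (word>>0) & 0x1f = 20  ←
len [5+:15] = (word>>5) & 0x7fff = 30826
cnt [20+:12] = (word>>20) & 0xfff = 2601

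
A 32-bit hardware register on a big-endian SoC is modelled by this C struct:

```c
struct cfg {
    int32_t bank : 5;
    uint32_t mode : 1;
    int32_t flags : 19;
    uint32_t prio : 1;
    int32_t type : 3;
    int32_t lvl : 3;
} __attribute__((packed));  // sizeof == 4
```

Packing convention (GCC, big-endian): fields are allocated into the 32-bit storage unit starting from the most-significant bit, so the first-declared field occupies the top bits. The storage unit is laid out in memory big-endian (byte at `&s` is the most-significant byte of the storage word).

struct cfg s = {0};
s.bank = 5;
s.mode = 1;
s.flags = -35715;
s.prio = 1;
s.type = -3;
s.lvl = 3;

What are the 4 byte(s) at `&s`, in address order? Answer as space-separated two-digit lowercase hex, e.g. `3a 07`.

[27+:5] bank=5 & 0x1f = 0x5; word=0x28000000
[26+:1] mode=1 & 0x1 = 0x1; word=0x2c000000
[7+:19] flags=-35715 & 0x7ffff = 0x7747d; word=0x2fba3e80
[6+:1] prio=1 & 0x1 = 0x1; word=0x2fba3ec0
[3+:3] type=-3 & 0x7 = 0x5; word=0x2fba3ee8
[0+:3] lvl=3 & 0x7 = 0x3; word=0x2fba3eeb
word = 0x2fba3eeb → big-endian bytes:
  [0]=0x2f  [1]=0xba  [2]=0x3e  [3]=0xeb

2f ba 3e eb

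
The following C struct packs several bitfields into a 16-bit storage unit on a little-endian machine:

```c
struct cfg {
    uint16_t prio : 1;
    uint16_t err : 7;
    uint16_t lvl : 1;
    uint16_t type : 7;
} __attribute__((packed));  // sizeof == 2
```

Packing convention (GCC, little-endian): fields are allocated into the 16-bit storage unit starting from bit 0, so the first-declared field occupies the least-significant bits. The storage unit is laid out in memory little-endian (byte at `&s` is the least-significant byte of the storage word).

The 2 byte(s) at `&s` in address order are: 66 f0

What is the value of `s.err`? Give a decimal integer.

[0]=0x66 [1]=0xf0 (little-endian) → word 0xf066
prio:1 @ bit 0 → (0xf066>>0)&0x1 = 0x0
err:7 @ bit 1 → (0xf066>>1)&0x7f = 0x33  ←
lvl:1 @ bit 8 → (0xf066>>8)&0x1 = 0x0
type:7 @ bit 9 → (0xf066>>9)&0x7f = 0x78

51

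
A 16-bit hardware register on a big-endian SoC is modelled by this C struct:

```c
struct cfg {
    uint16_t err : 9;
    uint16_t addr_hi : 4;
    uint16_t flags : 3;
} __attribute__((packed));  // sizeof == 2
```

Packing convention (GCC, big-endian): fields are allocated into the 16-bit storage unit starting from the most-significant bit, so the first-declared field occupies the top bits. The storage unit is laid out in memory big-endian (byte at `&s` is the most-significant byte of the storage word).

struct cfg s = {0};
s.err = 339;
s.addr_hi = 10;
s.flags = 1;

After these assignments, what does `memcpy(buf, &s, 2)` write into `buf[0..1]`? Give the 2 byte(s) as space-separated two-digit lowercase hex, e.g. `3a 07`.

a9 d1

err (9b) val=339 bits=0x153 at bit 7: 0xa980
addr_hi (4b) val=10 bits=0xa at bit 3: 0xa9d0
flags (3b) val=1 bits=0x1 at bit 0: 0xa9d1
word = 0xa9d1 → big-endian bytes:
  [0]=0xa9  [1]=0xd1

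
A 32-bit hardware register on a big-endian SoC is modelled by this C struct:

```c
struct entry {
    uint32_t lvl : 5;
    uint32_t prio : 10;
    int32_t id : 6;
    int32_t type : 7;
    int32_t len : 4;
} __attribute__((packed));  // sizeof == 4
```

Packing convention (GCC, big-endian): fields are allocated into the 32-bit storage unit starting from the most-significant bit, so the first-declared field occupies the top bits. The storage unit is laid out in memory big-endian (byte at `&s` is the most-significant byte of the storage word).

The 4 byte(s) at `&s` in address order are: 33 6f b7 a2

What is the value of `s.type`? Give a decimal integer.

-6

[0]=0x33 [1]=0x6f [2]=0xb7 [3]=0xa2 (big-endian) → word 0x336fb7a2
lvl [27+:5] = (word>>27) & 0x1f = 6
prio [17+:10] = (word>>17) & 0x3ff = 439
id [11+:6] = (word>>11) & 0x3f = 54
type [4+:7] = (word>>4) & 0x7f = 122  ←
len [0+:4] = (word>>0) & 0xf = 2
type signed 7b, MSB=1: 122 - 128 = -6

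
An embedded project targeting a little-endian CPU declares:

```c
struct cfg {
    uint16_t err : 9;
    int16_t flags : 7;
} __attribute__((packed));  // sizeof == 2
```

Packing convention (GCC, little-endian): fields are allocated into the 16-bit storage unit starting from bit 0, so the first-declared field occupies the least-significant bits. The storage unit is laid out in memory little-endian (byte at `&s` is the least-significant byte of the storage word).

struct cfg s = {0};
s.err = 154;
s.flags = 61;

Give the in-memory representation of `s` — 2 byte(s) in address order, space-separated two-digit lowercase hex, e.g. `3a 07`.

9a 7a

err:9 = 154 → 0x9a << 0 → word 0x009a
flags:7 = 61 → 0x3d << 9 → word 0x7a9a
word = 0x7a9a → little-endian bytes:
  [0]=0x9a  [1]=0x7a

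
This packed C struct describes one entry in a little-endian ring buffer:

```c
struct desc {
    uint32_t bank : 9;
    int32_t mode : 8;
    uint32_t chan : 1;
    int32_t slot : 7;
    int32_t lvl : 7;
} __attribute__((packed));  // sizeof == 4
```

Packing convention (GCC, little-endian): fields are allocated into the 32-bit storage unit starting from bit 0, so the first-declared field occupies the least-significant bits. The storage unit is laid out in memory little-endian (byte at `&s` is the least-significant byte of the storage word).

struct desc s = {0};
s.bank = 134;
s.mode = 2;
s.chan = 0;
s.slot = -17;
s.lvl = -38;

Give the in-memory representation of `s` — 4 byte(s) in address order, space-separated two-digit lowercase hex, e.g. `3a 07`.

[0+:9] bank=134 & 0x1ff = 0x86; word=0x00000086
[9+:8] mode=2 & 0xff = 0x2; word=0x00000486
[17+:1] chan=0 & 0x1 = 0x0; word=0x00000486
[18+:7] slot=-17 & 0x7f = 0x6f; word=0x01bc0486
[25+:7] lvl=-38 & 0x7f = 0x5a; word=0xb5bc0486
word = 0xb5bc0486 → little-endian bytes:
  [0]=0x86  [1]=0x04  [2]=0xbc  [3]=0xb5

86 04 bc b5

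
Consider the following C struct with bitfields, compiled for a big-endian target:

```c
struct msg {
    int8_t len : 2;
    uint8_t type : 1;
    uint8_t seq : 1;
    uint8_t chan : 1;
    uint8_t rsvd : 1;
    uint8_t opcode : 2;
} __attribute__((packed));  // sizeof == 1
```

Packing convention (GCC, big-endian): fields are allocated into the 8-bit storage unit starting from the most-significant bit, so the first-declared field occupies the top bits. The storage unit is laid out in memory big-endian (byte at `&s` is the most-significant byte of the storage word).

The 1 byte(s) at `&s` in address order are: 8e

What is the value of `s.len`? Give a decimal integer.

-2

[0]=0x8e (big-endian) → word 0x8e
len [6+:2] = (word>>6) & 0x3 = 2  ←
type [5+:1] = (word>>5) & 0x1 = 0
seq [4+:1] = (word>>4) & 0x1 = 0
chan [3+:1] = (word>>3) & 0x1 = 1
rsvd [2+:1] = (word>>2) & 0x1 = 1
opcode [0+:2] = (word>>0) & 0x3 = 2
len signed 2b, MSB=1: 2 - 4 = -2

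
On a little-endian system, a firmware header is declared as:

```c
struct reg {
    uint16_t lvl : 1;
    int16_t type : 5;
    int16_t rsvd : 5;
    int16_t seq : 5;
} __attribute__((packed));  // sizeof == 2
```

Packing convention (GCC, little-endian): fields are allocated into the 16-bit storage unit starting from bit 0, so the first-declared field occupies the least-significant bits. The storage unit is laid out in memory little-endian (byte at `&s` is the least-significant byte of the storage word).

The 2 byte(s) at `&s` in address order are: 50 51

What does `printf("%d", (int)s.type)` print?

8

[0]=0x50 [1]=0x51 (little-endian) → word 0x5150
lvl:1 @ bit 0 → (0x5150>>0)&0x1 = 0x0
type:5 @ bit 1 → (0x5150>>1)&0x1f = 0x8  ←
rsvd:5 @ bit 6 → (0x5150>>6)&0x1f = 0x5
seq:5 @ bit 11 → (0x5150>>11)&0x1f = 0xa
type signed 5b, MSB=0: value = 8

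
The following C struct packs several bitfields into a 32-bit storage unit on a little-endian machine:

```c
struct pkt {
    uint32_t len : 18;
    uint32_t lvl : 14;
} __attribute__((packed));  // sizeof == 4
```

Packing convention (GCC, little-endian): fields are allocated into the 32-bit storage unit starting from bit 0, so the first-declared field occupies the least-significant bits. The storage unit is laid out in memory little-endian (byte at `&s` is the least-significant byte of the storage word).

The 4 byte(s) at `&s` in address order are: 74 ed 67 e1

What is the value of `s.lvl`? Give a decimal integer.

14425

[0]=0x74 [1]=0xed [2]=0x67 [3]=0xe1 (little-endian) → word 0xe167ed74
len:18 @ bit 0 → (0xe167ed74>>0)&0x3ffff = 0x3ed74
lvl:14 @ bit 18 → (0xe167ed74>>18)&0x3fff = 0x3859  ←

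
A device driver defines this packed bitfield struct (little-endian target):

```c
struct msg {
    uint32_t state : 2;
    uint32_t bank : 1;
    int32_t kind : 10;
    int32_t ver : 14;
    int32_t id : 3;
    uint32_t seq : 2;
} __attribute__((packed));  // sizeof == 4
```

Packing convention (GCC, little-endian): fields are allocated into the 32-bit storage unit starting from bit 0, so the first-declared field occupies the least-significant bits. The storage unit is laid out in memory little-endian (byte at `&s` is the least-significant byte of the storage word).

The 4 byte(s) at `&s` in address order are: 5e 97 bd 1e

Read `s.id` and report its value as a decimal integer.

[0]=0x5e [1]=0x97 [2]=0xbd [3]=0x1e (little-endian) → word 0x1ebd975e
state:2 @ bit 0 → (0x1ebd975e>>0)&0x3 = 0x2
bank:1 @ bit 2 → (0x1ebd975e>>2)&0x1 = 0x1
kind:10 @ bit 3 → (0x1ebd975e>>3)&0x3ff = 0x2eb
ver:14 @ bit 13 → (0x1ebd975e>>13)&0x3fff = 0x35ec
id:3 @ bit 27 → (0x1ebd975e>>27)&0x7 = 0x3  ←
seq:2 @ bit 30 → (0x1ebd975e>>30)&0x3 = 0x0
id signed 3b, MSB=0: value = 3

3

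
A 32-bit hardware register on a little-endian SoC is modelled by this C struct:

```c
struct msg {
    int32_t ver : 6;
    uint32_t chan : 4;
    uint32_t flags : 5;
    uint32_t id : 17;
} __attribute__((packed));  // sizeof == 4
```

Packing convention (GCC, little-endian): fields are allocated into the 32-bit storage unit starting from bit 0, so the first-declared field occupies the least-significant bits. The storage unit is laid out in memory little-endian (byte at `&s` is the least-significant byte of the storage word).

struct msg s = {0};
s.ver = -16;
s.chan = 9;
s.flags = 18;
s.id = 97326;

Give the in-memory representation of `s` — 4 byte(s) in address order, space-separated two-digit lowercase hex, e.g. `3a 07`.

ver (6b) val=-16 bits=0x30 at bit 0: 0x00000030
chan (4b) val=9 bits=0x9 at bit 6: 0x00000270
flags (5b) val=18 bits=0x12 at bit 10: 0x00004a70
id (17b) val=97326 bits=0x17c2e at bit 15: 0xbe174a70
word = 0xbe174a70 → little-endian bytes:
  [0]=0x70  [1]=0x4a  [2]=0x17  [3]=0xbe

70 4a 17 be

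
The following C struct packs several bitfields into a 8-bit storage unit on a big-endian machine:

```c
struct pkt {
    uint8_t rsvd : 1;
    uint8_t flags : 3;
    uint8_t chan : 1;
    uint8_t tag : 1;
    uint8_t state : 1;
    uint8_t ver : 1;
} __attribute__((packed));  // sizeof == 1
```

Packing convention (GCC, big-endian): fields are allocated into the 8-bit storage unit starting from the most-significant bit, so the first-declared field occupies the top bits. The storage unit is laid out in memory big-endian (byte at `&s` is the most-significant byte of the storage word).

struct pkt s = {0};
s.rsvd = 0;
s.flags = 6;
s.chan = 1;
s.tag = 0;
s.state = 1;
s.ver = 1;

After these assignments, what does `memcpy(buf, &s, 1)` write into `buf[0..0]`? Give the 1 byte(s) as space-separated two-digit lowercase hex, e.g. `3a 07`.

[7+:1] rsvd=0 & 0x1 = 0x0; word=0x00
[4+:3] flags=6 & 0x7 = 0x6; word=0x60
[3+:1] chan=1 & 0x1 = 0x1; word=0x68
[2+:1] tag=0 & 0x1 = 0x0; word=0x68
[1+:1] state=1 & 0x1 = 0x1; word=0x6a
[0+:1] ver=1 & 0x1 = 0x1; word=0x6b
word = 0x6b → big-endian bytes:
  [0]=0x6b

6b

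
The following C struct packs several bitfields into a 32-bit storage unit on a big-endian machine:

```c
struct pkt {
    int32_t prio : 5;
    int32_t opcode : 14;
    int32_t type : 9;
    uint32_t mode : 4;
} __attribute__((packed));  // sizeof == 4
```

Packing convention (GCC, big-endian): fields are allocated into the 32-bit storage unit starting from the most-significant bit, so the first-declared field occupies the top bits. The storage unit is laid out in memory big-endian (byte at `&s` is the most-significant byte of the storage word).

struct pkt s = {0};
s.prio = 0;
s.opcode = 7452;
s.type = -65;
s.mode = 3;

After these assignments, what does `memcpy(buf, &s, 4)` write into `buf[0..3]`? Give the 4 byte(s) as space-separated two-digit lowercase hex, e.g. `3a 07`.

prio:5 = 0 → 0x0 << 27 → word 0x00000000
opcode:14 = 7452 → 0x1d1c << 13 → word 0x03a38000
type:9 = -65 → 0x1bf << 4 → word 0x03a39bf0
mode:4 = 3 → 0x3 << 0 → word 0x03a39bf3
word = 0x03a39bf3 → big-endian bytes:
  [0]=0x03  [1]=0xa3  [2]=0x9b  [3]=0xf3

03 a3 9b f3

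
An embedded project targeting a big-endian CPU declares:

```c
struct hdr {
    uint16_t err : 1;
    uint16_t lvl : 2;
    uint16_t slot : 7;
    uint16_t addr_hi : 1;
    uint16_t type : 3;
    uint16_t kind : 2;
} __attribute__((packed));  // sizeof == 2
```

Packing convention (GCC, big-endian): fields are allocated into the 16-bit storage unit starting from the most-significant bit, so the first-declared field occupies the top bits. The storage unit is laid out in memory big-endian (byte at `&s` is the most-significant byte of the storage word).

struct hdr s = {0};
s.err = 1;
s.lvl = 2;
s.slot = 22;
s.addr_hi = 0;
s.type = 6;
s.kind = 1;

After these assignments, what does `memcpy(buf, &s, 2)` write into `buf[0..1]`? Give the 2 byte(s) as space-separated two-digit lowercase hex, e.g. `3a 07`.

err (1b) val=1 bits=0x1 at bit 15: 0x8000
lvl (2b) val=2 bits=0x2 at bit 13: 0xc000
slot (7b) val=22 bits=0x16 at bit 6: 0xc580
addr_hi (1b) val=0 bits=0x0 at bit 5: 0xc580
type (3b) val=6 bits=0x6 at bit 2: 0xc598
kind (2b) val=1 bits=0x1 at bit 0: 0xc599
word = 0xc599 → big-endian bytes:
  [0]=0xc5  [1]=0x99

c5 99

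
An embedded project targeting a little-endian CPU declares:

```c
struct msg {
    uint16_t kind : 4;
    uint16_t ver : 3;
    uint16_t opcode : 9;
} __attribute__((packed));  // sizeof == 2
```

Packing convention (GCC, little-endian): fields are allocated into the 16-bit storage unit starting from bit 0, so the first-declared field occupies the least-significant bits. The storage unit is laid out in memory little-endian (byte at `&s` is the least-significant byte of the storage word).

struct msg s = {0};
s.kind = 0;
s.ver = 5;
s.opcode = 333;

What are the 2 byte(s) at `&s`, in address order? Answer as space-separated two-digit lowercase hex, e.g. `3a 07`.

d0 a6

kind:4 = 0 → 0x0 << 0 → word 0x0000
ver:3 = 5 → 0x5 << 4 → word 0x0050
opcode:9 = 333 → 0x14d << 7 → word 0xa6d0
word = 0xa6d0 → little-endian bytes:
  [0]=0xd0  [1]=0xa6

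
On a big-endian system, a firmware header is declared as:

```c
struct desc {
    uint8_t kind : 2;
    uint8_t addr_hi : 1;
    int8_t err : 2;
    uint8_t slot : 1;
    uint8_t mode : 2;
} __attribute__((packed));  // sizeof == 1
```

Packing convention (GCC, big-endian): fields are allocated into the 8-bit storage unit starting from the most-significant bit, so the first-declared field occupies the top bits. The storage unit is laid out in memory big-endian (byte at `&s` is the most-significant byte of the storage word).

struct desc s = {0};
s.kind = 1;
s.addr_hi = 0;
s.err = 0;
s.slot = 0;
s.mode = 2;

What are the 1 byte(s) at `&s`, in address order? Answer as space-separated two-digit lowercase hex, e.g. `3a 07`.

42

kind:2 = 1 → 0x1 << 6 → word 0x40
addr_hi:1 = 0 → 0x0 << 5 → word 0x40
err:2 = 0 → 0x0 << 3 → word 0x40
slot:1 = 0 → 0x0 << 2 → word 0x40
mode:2 = 2 → 0x2 << 0 → word 0x42
word = 0x42 → big-endian bytes:
  [0]=0x42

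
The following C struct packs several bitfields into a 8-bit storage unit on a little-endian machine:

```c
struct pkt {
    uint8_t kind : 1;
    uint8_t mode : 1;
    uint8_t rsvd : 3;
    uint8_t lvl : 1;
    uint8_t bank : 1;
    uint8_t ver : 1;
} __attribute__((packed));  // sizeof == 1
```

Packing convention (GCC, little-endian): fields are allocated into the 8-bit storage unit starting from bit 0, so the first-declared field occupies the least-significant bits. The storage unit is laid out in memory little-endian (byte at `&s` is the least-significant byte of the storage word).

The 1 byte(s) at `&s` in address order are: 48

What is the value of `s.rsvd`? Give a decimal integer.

[0]=0x48 (little-endian) → word 0x48
kind [0+:1] = (word>>0) & 0x1 = 0
mode [1+:1] = (word>>1) & 0x1 = 0
rsvd [2+:3] = (word>>2) & 0x7 = 2  ←
lvl [5+:1] = (word>>5) & 0x1 = 0
bank [6+:1] = (word>>6) & 0x1 = 1
ver [7+:1] = (word>>7) & 0x1 = 0

2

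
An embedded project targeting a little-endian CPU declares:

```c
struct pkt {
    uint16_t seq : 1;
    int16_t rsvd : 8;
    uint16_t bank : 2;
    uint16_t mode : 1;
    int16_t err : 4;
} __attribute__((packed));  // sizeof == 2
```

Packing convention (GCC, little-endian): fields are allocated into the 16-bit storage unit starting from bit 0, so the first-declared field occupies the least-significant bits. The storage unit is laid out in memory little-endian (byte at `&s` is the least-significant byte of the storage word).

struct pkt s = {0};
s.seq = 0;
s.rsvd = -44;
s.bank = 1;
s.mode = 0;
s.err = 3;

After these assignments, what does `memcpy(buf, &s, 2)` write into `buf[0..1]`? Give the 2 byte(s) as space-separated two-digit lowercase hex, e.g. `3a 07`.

a8 33

seq (1b) val=0 bits=0x0 at bit 0: 0x0000
rsvd (8b) val=-44 bits=0xd4 at bit 1: 0x01a8
bank (2b) val=1 bits=0x1 at bit 9: 0x03a8
mode (1b) val=0 bits=0x0 at bit 11: 0x03a8
err (4b) val=3 bits=0x3 at bit 12: 0x33a8
word = 0x33a8 → little-endian bytes:
  [0]=0xa8  [1]=0x33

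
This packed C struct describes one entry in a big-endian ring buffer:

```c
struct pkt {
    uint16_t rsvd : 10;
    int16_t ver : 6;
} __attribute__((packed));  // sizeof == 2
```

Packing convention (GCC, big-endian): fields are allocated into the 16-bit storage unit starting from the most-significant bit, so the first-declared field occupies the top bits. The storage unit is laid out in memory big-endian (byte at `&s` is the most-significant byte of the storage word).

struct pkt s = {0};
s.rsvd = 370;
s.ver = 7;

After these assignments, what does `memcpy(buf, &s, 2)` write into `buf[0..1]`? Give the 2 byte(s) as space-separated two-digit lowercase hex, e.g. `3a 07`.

rsvd:10 = 370 → 0x172 << 6 → word 0x5c80
ver:6 = 7 → 0x7 << 0 → word 0x5c87
word = 0x5c87 → big-endian bytes:
  [0]=0x5c  [1]=0x87

5c 87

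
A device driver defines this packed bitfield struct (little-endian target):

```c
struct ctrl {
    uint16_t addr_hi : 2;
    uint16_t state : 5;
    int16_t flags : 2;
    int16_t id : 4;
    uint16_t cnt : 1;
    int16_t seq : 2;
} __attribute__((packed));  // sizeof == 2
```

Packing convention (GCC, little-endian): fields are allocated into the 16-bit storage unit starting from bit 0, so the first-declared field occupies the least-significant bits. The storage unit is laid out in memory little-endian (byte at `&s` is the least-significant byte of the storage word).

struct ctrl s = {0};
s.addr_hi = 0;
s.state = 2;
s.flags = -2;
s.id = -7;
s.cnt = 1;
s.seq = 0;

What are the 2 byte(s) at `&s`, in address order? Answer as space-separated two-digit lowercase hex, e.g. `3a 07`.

addr_hi (2b) val=0 bits=0x0 at bit 0: 0x0000
state (5b) val=2 bits=0x2 at bit 2: 0x0008
flags (2b) val=-2 bits=0x2 at bit 7: 0x0108
id (4b) val=-7 bits=0x9 at bit 9: 0x1308
cnt (1b) val=1 bits=0x1 at bit 13: 0x3308
seq (2b) val=0 bits=0x0 at bit 14: 0x3308
word = 0x3308 → little-endian bytes:
  [0]=0x08  [1]=0x33

08 33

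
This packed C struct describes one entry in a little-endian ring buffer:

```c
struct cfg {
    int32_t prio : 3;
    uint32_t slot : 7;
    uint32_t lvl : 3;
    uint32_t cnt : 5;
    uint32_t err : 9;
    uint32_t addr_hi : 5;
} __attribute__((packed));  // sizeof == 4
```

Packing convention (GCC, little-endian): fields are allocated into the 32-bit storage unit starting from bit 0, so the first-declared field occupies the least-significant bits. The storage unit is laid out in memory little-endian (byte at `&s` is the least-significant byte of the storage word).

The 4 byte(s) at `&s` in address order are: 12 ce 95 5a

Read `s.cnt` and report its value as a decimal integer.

14

[0]=0x12 [1]=0xce [2]=0x95 [3]=0x5a (little-endian) → word 0x5a95ce12
prio:3 @ bit 0 → (0x5a95ce12>>0)&0x7 = 0x2
slot:7 @ bit 3 → (0x5a95ce12>>3)&0x7f = 0x42
lvl:3 @ bit 10 → (0x5a95ce12>>10)&0x7 = 0x3
cnt:5 @ bit 13 → (0x5a95ce12>>13)&0x1f = 0xe  ←
err:9 @ bit 18 → (0x5a95ce12>>18)&0x1ff = 0xa5
addr_hi:5 @ bit 27 → (0x5a95ce12>>27)&0x1f = 0xb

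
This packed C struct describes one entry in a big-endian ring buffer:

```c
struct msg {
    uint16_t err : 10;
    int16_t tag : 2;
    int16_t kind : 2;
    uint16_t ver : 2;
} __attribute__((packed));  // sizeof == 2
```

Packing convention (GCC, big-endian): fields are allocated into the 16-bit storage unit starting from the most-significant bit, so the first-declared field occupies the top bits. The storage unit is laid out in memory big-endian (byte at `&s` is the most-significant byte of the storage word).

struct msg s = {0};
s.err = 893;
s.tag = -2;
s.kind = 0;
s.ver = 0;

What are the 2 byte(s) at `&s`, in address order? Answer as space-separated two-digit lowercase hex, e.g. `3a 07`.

df 60

err:10 = 893 → 0x37d << 6 → word 0xdf40
tag:2 = -2 → 0x2 << 4 → word 0xdf60
kind:2 = 0 → 0x0 << 2 → word 0xdf60
ver:2 = 0 → 0x0 << 0 → word 0xdf60
word = 0xdf60 → big-endian bytes:
  [0]=0xdf  [1]=0x60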